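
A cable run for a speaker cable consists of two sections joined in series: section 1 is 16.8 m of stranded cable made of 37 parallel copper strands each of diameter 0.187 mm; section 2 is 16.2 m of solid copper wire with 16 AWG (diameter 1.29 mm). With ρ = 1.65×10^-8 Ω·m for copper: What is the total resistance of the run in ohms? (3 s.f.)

0.477 Ω

Section 1: A_strand = π(9.3500e-05)² = 2.746e-08 m²; R₁ = ρL/(N·A_s) = (1.65×10^-8)(16.8)/(37×2.746e-08) = 0.2728 Ω
Section 2: A = π(1.29/2 mm)² = π(6.4500e-04 m)² = 1.307e-06 m²
R₂ = (1.65×10^-8)(16.2)/(1.307e-06) = 0.2045 Ω
R = R₁ + R₂ = 0.477 Ω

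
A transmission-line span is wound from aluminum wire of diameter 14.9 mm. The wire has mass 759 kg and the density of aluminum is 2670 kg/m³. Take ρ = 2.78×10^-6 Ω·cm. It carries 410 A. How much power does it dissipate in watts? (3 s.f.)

43700 W

ρ = 2.78×10^-6 Ω·cm = 2.78×10^-8 Ω·m
A = π(d/2)² = π(7.4500e-03 m)² = 1.7437e-04 m²
L = m/(density·A) = 759/(2670×1.7437e-04) = 1630 m
R = ρL/A = (2.78×10^-8)(1630)/(1.7437e-04) = 0.2599 Ω
P = I²R = (410)² × 0.2599 = 43700 W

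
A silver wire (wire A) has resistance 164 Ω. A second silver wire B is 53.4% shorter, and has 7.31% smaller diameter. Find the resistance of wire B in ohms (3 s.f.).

R ∝ L/d², so R_B/R_A = (1 − 53.4/100) × (1 − 7.31/100)⁻²
= 0.466 × 1.164 = 0.5424
R_B = 0.5424 × 164 = 89.0 Ω

89.0 Ω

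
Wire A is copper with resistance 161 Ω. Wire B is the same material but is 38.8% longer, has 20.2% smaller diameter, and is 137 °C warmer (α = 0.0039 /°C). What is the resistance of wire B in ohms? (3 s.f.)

R ∝ ρL/d² with ρ ∝ (1+αΔT), so R_B/R_A = (1 + 38.8/100) × (1 − 20.2/100)⁻² × (1 + 0.0039×137)
= 1.388 × 1.57 × 1.534 = 3.344
R_B = 3.344 × 161 = 538 Ω

538 Ω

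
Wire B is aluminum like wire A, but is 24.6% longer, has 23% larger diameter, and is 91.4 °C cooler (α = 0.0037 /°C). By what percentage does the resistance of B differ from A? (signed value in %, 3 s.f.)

-45.5%

R ∝ ρL/d² with ρ ∝ (1+αΔT), so R_B/R_A = (1 + 24.6/100) × (1 + 23/100)⁻² × (1 − 0.0037×91.4)
= 1.246 × 0.661 × 0.6618 = 0.5451
(R_B − R_A)/R_A = 0.5451 − 1 = -45.5%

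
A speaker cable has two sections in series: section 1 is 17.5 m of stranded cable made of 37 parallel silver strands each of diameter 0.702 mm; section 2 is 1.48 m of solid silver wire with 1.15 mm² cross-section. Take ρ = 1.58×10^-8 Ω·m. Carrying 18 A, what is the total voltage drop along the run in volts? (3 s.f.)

0.714 V

Section 1: A_strand = π(3.5100e-04)² = 3.870e-07 m²; R₁ = ρL/(N·A_s) = (1.58×10^-8)(17.5)/(37×3.870e-07) = 0.01931 Ω
Section 2: A = 1.15 mm² = 1.150e-06 m²
R₂ = (1.58×10^-8)(1.48)/(1.150e-06) = 0.02033 Ω
R = R₁ + R₂ = 0.03964 Ω
V = IR = 18 × 0.03964 = 0.714 V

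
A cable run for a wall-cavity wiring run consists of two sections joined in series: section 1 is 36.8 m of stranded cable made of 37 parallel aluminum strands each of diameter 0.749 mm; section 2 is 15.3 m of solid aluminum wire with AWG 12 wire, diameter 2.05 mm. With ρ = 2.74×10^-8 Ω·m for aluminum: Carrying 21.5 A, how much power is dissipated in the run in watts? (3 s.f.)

87.3 W

Section 1: A_strand = π(3.7450e-04)² = 4.406e-07 m²; R₁ = ρL/(N·A_s) = (2.74×10^-8)(36.8)/(37×4.406e-07) = 0.06185 Ω
Section 2: A = π(2.05/2 mm)² = π(1.0250e-03 m)² = 3.301e-06 m²
R₂ = (2.74×10^-8)(15.3)/(3.301e-06) = 0.127 Ω
R = R₁ + R₂ = 0.1889 Ω
P = I²R = (21.5)² × 0.1889 = 87.3 W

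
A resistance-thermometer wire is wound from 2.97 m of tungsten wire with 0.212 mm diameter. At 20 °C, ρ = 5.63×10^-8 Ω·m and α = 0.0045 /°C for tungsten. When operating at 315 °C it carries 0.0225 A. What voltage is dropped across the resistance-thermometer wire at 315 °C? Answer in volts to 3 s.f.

A = π(d/2)² = π(1.0600e-04 m)² = 3.530e-08 m²
R₍20₎ = ρL/A = (5.63×10^-8)(2.97)/(3.530e-08) = 4.737 Ω
R₍315₎ = R₍20₎(1 + αΔT) = 4.737 × (1 + 0.0045×295) = 11.03 Ω
V = IR = 0.0225 × 11.03 = 0.248 V

0.248 V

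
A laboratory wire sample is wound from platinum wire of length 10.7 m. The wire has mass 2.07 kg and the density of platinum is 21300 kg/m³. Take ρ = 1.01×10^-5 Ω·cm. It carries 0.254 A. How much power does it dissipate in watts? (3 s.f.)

ρ = 1.01×10^-5 Ω·cm = 1.01×10^-7 Ω·m
A = m/(density·L) = 2.07/(21300×10.7) = 9.0825e-06 m²
R = ρL/A = (1.01×10^-7)(10.7)/(9.0825e-06) = 0.119 Ω
P = I²R = (0.254)² × 0.119 = 0.00768 W

0.00768 W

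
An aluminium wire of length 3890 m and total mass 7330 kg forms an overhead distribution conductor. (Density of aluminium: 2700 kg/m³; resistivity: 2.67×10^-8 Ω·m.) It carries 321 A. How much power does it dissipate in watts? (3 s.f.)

A = m/(density·L) = 7330/(2700×3890) = 6.9790e-04 m²
R = ρL/A = (2.67×10^-8)(3890)/(6.9790e-04) = 0.1488 Ω
P = I²R = (321)² × 0.1488 = 15300 W

15300 W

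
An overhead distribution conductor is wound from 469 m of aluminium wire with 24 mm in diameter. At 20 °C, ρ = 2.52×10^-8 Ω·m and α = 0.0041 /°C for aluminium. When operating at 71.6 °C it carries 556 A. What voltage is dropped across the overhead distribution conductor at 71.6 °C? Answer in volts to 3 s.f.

A = π(d/2)² = π(1.2000e-02 m)² = 4.524e-04 m²
R₍20₎ = ρL/A = (2.52×10^-8)(469)/(4.524e-04) = 0.02613 Ω
R₍71.6₎ = R₍20₎(1 + αΔT) = 0.02613 × (1 + 0.0041×51.6) = 0.03165 Ω
V = IR = 556 × 0.03165 = 17.6 V

17.6 V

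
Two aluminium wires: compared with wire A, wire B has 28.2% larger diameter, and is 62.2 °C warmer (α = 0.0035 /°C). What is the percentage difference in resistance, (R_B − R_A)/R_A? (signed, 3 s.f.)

-25.9%

R ∝ ρL/d² with ρ ∝ (1+αΔT), so R_B/R_A = (1 + 28.2/100)⁻² × (1 + 0.0035×62.2)
= 0.6085 × 1.218 = 0.7409
(R_B − R_A)/R_A = 0.7409 − 1 = -25.9%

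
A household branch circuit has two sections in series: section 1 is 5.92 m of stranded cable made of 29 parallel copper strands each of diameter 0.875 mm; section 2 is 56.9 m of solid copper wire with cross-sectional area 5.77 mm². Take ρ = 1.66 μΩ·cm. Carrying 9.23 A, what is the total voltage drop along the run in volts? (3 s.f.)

1.56 V

ρ = 1.66 μΩ·cm = 1.66×10^-8 Ω·m
Section 1: A_strand = π(4.3750e-04)² = 6.013e-07 m²; R₁ = ρL/(N·A_s) = (1.66×10^-8)(5.92)/(29×6.013e-07) = 0.005635 Ω
Section 2: A = 5.77 mm² = 5.770e-06 m²
R₂ = (1.66×10^-8)(56.9)/(5.770e-06) = 0.1637 Ω
R = R₁ + R₂ = 0.1693 Ω
V = IR = 9.23 × 0.1693 = 1.56 V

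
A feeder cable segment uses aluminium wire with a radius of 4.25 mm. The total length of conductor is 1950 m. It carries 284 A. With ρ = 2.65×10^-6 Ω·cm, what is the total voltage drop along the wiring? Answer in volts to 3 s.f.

ρ = 2.65×10^-6 Ω·cm = 2.65×10^-8 Ω·m
A = πr² = π(4.2500e-03 m)² = 5.675e-05 m²
R = ρL/A = (2.65×10^-8)(1950)/(5.675e-05) = 0.9107 Ω
V = IR = 284 × 0.9107 = 259 V

259 V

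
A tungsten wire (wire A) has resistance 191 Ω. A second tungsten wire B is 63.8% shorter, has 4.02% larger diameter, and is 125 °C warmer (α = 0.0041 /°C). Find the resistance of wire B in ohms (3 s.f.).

R ∝ ρL/d² with ρ ∝ (1+αΔT), so R_B/R_A = (1 − 63.8/100) × (1 + 4.02/100)⁻² × (1 + 0.0041×125)
= 0.362 × 0.9242 × 1.512 = 0.506
R_B = 0.506 × 191 = 96.7 Ω

96.7 Ω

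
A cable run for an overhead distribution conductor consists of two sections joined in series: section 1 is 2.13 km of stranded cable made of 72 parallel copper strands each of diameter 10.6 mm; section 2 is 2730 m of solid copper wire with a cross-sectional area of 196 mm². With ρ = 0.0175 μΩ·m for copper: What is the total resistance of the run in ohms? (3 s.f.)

ρ = 0.0175 μΩ·m = 1.75×10^-8 Ω·m
Section 1: A_strand = π(5.3000e-03)² = 8.825e-05 m²; R₁ = ρL/(N·A_s) = (1.75×10^-8)(2130)/(72×8.825e-05) = 0.005867 Ω
Section 2: A = 196 mm² = 1.960e-04 m²
R₂ = (1.75×10^-8)(2730)/(1.960e-04) = 0.2438 Ω
R = R₁ + R₂ = 0.250 Ω

0.250 Ω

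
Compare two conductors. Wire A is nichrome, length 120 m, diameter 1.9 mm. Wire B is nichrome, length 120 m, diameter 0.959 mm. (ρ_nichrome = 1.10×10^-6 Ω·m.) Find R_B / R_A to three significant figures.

R ∝ ρL/d², so R_B/R_A = (d_A/d_B)²
= (1.9/0.959)² = 3.93

3.93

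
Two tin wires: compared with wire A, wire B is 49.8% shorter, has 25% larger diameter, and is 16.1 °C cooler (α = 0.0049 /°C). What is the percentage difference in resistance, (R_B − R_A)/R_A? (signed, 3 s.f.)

R ∝ ρL/d² with ρ ∝ (1+αΔT), so R_B/R_A = (1 − 49.8/100) × (1 + 25/100)⁻² × (1 − 0.0049×16.1)
= 0.502 × 0.64 × 0.9211 = 0.2959
(R_B − R_A)/R_A = 0.2959 − 1 = -70.4%

-70.4%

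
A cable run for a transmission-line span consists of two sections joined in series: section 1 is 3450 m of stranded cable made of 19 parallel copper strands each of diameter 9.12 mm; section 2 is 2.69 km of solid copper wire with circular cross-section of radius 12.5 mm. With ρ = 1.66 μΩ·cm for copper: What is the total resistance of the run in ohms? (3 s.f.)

0.137 Ω

ρ = 1.66 μΩ·cm = 1.66×10^-8 Ω·m
Section 1: A_strand = π(4.5600e-03)² = 6.533e-05 m²; R₁ = ρL/(N·A_s) = (1.66×10^-8)(3450)/(19×6.533e-05) = 0.04614 Ω
Section 2: A = πr² = π(1.2500e-02 m)² = 4.909e-04 m²
R₂ = (1.66×10^-8)(2690)/(4.909e-04) = 0.09097 Ω
R = R₁ + R₂ = 0.137 Ω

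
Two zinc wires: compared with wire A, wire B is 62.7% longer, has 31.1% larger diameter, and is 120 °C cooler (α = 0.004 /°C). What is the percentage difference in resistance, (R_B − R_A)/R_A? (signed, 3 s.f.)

R ∝ ρL/d² with ρ ∝ (1+αΔT), so R_B/R_A = (1 + 62.7/100) × (1 + 31.1/100)⁻² × (1 − 0.004×120)
= 1.627 × 0.5818 × 0.52 = 0.4923
(R_B − R_A)/R_A = 0.4923 − 1 = -50.8%

-50.8%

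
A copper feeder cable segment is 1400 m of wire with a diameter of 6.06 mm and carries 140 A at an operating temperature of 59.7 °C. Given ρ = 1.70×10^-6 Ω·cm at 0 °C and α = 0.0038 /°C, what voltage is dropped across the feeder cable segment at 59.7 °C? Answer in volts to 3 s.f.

ρ = 1.70×10^-6 Ω·cm = 1.70×10^-8 Ω·m
A = π(d/2)² = π(3.0300e-03 m)² = 2.884e-05 m²
R₍0₎ = ρL/A = (1.70×10^-8)(1400)/(2.884e-05) = 0.8252 Ω
R₍59.7₎ = R₍0₎(1 + αΔT) = 0.8252 × (1 + 0.0038×59.7) = 1.012 Ω
V = IR = 140 × 1.012 = 142 V

142 V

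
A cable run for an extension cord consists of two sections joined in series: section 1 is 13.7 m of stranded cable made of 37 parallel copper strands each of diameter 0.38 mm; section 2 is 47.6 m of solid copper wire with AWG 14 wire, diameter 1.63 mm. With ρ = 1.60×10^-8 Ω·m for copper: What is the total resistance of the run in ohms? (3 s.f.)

Section 1: A_strand = π(1.9000e-04)² = 1.134e-07 m²; R₁ = ρL/(N·A_s) = (1.60×10^-8)(13.7)/(37×1.134e-07) = 0.05224 Ω
Section 2: A = π(1.63/2 mm)² = π(8.1500e-04 m)² = 2.087e-06 m²
R₂ = (1.60×10^-8)(47.6)/(2.087e-06) = 0.365 Ω
R = R₁ + R₂ = 0.417 Ω

0.417 Ω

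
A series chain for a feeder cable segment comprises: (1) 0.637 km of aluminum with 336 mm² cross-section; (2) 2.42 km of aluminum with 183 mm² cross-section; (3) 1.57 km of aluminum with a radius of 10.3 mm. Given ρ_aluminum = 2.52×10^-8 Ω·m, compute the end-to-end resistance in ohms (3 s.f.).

0.500 Ω

Seg 1: A = 336 mm² = 3.360e-04 m²
R_1 = (2.52×10^-8)(637)/(3.360e-04) = 0.04777 Ω
Seg 2: A = 183 mm² = 1.830e-04 m²
R_2 = (2.52×10^-8)(2420)/(1.830e-04) = 0.3332 Ω
Seg 3: A = πr² = π(1.0300e-02 m)² = 3.333e-04 m²
R_3 = (2.52×10^-8)(1570)/(3.333e-04) = 0.1187 Ω
R_total = R_1 + R_2 + R_3 = 0.500 Ω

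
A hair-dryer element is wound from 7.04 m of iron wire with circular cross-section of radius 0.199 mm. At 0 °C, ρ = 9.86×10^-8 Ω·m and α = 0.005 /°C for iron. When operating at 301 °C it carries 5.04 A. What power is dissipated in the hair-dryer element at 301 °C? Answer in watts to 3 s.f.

A = πr² = π(1.9900e-04 m)² = 1.244e-07 m²
R₍0₎ = ρL/A = (9.86×10^-8)(7.04)/(1.244e-07) = 5.579 Ω
R₍301₎ = R₍0₎(1 + αΔT) = 5.579 × (1 + 0.005×301) = 13.98 Ω
P = I²R = (5.04)² × 13.98 = 355 W

355 W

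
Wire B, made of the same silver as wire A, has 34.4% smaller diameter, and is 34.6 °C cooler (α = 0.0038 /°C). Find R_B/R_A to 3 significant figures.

2.02

R ∝ ρL/d² with ρ ∝ (1+αΔT), so R_B/R_A = (1 − 34.4/100)⁻² × (1 − 0.0038×34.6)
= 2.324 × 0.8685 = 2.02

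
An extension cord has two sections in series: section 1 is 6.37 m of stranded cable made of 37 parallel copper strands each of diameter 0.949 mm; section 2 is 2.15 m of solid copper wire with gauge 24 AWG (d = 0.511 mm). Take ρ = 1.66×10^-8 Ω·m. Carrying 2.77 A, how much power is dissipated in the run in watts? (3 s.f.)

1.37 W

Section 1: A_strand = π(4.7450e-04)² = 7.073e-07 m²; R₁ = ρL/(N·A_s) = (1.66×10^-8)(6.37)/(37×7.073e-07) = 0.00404 Ω
Section 2: A = π(0.511/2 mm)² = π(2.5550e-04 m)² = 2.051e-07 m²
R₂ = (1.66×10^-8)(2.15)/(2.051e-07) = 0.174 Ω
R = R₁ + R₂ = 0.1781 Ω
P = I²R = (2.77)² × 0.1781 = 1.37 W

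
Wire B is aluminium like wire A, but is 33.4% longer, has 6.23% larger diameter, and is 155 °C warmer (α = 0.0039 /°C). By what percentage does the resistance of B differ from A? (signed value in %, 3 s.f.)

89.7%

R ∝ ρL/d² with ρ ∝ (1+αΔT), so R_B/R_A = (1 + 33.4/100) × (1 + 6.23/100)⁻² × (1 + 0.0039×155)
= 1.334 × 0.8861 × 1.605 = 1.897
(R_B − R_A)/R_A = 1.897 − 1 = 89.7%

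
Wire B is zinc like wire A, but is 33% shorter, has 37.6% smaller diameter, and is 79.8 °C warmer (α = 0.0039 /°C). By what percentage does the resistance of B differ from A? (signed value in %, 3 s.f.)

126%

R ∝ ρL/d² with ρ ∝ (1+αΔT), so R_B/R_A = (1 − 33/100) × (1 − 37.6/100)⁻² × (1 + 0.0039×79.8)
= 0.67 × 2.568 × 1.311 = 2.256
(R_B − R_A)/R_A = 2.256 − 1 = 126%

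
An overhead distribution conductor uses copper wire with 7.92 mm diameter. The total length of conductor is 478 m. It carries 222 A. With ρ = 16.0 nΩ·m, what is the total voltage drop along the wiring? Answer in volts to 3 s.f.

34.5 V

ρ = 16.0 nΩ·m = 1.60×10^-8 Ω·m
A = π(d/2)² = π(3.9600e-03 m)² = 4.927e-05 m²
R = ρL/A = (1.60×10^-8)(478)/(4.927e-05) = 0.1552 Ω
V = IR = 222 × 0.1552 = 34.5 V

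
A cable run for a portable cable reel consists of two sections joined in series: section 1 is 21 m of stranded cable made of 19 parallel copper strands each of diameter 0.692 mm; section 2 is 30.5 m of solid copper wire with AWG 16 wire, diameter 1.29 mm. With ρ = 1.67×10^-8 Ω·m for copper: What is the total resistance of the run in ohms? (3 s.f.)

0.439 Ω

Section 1: A_strand = π(3.4600e-04)² = 3.761e-07 m²; R₁ = ρL/(N·A_s) = (1.67×10^-8)(21)/(19×3.761e-07) = 0.04908 Ω
Section 2: A = π(1.29/2 mm)² = π(6.4500e-04 m)² = 1.307e-06 m²
R₂ = (1.67×10^-8)(30.5)/(1.307e-06) = 0.3897 Ω
R = R₁ + R₂ = 0.439 Ω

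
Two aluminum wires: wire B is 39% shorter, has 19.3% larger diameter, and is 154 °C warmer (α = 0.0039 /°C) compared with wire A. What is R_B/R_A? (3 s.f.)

0.686

R ∝ ρL/d² with ρ ∝ (1+αΔT), so R_B/R_A = (1 − 39/100) × (1 + 19.3/100)⁻² × (1 + 0.0039×154)
= 0.61 × 0.7026 × 1.601 = 0.686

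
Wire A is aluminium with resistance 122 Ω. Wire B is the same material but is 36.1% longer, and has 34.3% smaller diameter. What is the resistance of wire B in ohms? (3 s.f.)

R ∝ L/d², so R_B/R_A = (1 + 36.1/100) × (1 − 34.3/100)⁻²
= 1.361 × 2.317 = 3.153
R_B = 3.153 × 122 = 385 Ω

385 Ω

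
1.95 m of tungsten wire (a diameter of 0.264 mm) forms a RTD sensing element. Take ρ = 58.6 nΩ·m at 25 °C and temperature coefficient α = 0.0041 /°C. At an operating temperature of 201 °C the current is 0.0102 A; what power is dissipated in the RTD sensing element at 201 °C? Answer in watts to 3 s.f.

3.74×10^-4 W

ρ = 58.6 nΩ·m = 5.86×10^-8 Ω·m
A = π(d/2)² = π(1.3200e-04 m)² = 5.474e-08 m²
R₍25₎ = ρL/A = (5.86×10^-8)(1.95)/(5.474e-08) = 2.088 Ω
R₍201₎ = R₍25₎(1 + αΔT) = 2.088 × (1 + 0.0041×176) = 3.594 Ω
P = I²R = (0.0102)² × 3.594 = 3.74×10^-4 W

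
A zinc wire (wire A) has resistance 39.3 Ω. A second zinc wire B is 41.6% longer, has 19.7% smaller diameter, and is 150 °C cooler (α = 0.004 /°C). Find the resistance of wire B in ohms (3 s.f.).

R ∝ ρL/d² with ρ ∝ (1+αΔT), so R_B/R_A = (1 + 41.6/100) × (1 − 19.7/100)⁻² × (1 − 0.004×150)
= 1.416 × 1.551 × 0.4 = 0.8784
R_B = 0.8784 × 39.3 = 34.5 Ω

34.5 Ω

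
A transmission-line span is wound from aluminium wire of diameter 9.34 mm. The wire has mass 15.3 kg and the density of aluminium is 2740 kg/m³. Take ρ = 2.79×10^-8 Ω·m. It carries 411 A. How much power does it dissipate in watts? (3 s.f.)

5610 W

A = π(d/2)² = π(4.6700e-03 m)² = 6.8515e-05 m²
L = m/(density·A) = 15.3/(2740×6.8515e-05) = 81.5 m
R = ρL/A = (2.79×10^-8)(81.5)/(6.8515e-05) = 0.03319 Ω
P = I²R = (411)² × 0.03319 = 5610 W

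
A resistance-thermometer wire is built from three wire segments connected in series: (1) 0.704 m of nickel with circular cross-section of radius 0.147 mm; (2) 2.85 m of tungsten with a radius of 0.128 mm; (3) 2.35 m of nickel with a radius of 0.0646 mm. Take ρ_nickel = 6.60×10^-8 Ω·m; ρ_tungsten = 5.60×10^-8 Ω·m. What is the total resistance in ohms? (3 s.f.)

15.6 Ω

Seg 1: A = πr² = π(1.4700e-04 m)² = 6.789e-08 m²
R_1 = (6.60×10^-8)(0.704)/(6.789e-08) = 0.6844 Ω
Seg 2: A = πr² = π(1.2800e-04 m)² = 5.147e-08 m²
R_2 = (5.60×10^-8)(2.85)/(5.147e-08) = 3.101 Ω
Seg 3: A = πr² = π(6.4600e-05 m)² = 1.311e-08 m²
R_3 = (6.60×10^-8)(2.35)/(1.311e-08) = 11.83 Ω
R_total = R_1 + R_2 + R_3 = 15.6 Ω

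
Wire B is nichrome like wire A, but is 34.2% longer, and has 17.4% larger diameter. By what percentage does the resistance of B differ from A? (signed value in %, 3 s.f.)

-2.63%

R ∝ L/d², so R_B/R_A = (1 + 34.2/100) × (1 + 17.4/100)⁻²
= 1.342 × 0.7255 = 0.9737
(R_B − R_A)/R_A = 0.9737 − 1 = -2.63%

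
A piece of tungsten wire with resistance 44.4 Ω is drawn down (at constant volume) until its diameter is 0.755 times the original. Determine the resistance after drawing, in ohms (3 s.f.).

137 Ω

Volume constant ⇒ L' = L/r² with r = 0.755. R' = ρL'/A' = ρ(L/r²)/(πr²d₀²/4) = R/r⁴.
R' = 3.078 × 44.4 = 137 Ω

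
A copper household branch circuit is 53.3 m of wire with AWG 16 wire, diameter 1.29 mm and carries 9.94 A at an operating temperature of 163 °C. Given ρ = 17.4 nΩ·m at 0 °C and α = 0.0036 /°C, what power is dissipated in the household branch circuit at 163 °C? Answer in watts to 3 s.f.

ρ = 17.4 nΩ·m = 1.74×10^-8 Ω·m
A = π(1.29/2 mm)² = π(6.4500e-04 m)² = 1.307e-06 m²
R₍0₎ = ρL/A = (1.74×10^-8)(53.3)/(1.307e-06) = 0.7096 Ω
R₍163₎ = R₍0₎(1 + αΔT) = 0.7096 × (1 + 0.0036×163) = 1.126 Ω
P = I²R = (9.94)² × 1.126 = 111 W

111 W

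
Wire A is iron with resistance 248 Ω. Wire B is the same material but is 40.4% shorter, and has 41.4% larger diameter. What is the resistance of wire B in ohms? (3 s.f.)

R ∝ L/d², so R_B/R_A = (1 − 40.4/100) × (1 + 41.4/100)⁻²
= 0.596 × 0.5001 = 0.2981
R_B = 0.2981 × 248 = 73.9 Ω

73.9 Ω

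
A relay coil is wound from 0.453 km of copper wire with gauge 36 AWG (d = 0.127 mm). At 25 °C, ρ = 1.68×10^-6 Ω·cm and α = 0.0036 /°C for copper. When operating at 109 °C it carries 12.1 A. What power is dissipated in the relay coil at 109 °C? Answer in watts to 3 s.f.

ρ = 1.68×10^-6 Ω·cm = 1.68×10^-8 Ω·m
A = π(0.127/2 mm)² = π(6.3500e-05 m)² = 1.267e-08 m²
R₍25₎ = ρL/A = (1.68×10^-8)(453)/(1.267e-08) = 600.8 Ω
R₍109₎ = R₍25₎(1 + αΔT) = 600.8 × (1 + 0.0036×84) = 782.4 Ω
P = I²R = (12.1)² × 782.4 = 1.15×10^5 W

1.15×10^5 W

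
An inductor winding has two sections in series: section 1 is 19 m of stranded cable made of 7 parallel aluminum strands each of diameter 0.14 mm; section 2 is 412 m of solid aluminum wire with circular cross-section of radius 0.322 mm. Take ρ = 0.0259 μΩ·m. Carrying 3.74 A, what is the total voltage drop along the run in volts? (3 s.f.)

140 V

ρ = 0.0259 μΩ·m = 2.59×10^-8 Ω·m
Section 1: A_strand = π(7.0000e-05)² = 1.539e-08 m²; R₁ = ρL/(N·A_s) = (2.59×10^-8)(19)/(7×1.539e-08) = 4.567 Ω
Section 2: A = πr² = π(3.2200e-04 m)² = 3.257e-07 m²
R₂ = (2.59×10^-8)(412)/(3.257e-07) = 32.76 Ω
R = R₁ + R₂ = 37.33 Ω
V = IR = 3.74 × 37.33 = 140 V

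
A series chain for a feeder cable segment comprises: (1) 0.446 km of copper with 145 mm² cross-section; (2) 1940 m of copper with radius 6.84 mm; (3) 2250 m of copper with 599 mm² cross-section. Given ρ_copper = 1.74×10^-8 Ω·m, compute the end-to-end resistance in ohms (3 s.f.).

0.349 Ω

Seg 1: A = 145 mm² = 1.450e-04 m²
R_1 = (1.74×10^-8)(446)/(1.450e-04) = 0.05352 Ω
Seg 2: A = πr² = π(6.8400e-03 m)² = 1.470e-04 m²
R_2 = (1.74×10^-8)(1940)/(1.470e-04) = 0.2297 Ω
Seg 3: A = 599 mm² = 5.990e-04 m²
R_3 = (1.74×10^-8)(2250)/(5.990e-04) = 0.06536 Ω
R_total = R_1 + R_2 + R_3 = 0.349 Ω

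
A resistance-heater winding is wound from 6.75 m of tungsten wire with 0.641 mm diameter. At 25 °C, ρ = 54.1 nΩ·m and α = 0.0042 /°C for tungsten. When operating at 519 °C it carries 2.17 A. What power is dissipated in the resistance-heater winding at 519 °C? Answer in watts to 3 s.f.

16.4 W

ρ = 54.1 nΩ·m = 5.41×10^-8 Ω·m
A = π(d/2)² = π(3.2050e-04 m)² = 3.227e-07 m²
R₍25₎ = ρL/A = (5.41×10^-8)(6.75)/(3.227e-07) = 1.132 Ω
R₍519₎ = R₍25₎(1 + αΔT) = 1.132 × (1 + 0.0042×494) = 3.479 Ω
P = I²R = (2.17)² × 3.479 = 16.4 W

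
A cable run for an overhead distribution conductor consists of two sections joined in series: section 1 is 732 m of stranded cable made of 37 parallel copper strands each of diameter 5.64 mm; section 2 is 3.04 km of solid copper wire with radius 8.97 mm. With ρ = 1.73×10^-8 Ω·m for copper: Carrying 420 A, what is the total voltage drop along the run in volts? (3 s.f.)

93.1 V

Section 1: A_strand = π(2.8200e-03)² = 2.498e-05 m²; R₁ = ρL/(N·A_s) = (1.73×10^-8)(732)/(37×2.498e-05) = 0.0137 Ω
Section 2: A = πr² = π(8.9700e-03 m)² = 2.528e-04 m²
R₂ = (1.73×10^-8)(3040)/(2.528e-04) = 0.2081 Ω
R = R₁ + R₂ = 0.2218 Ω
V = IR = 420 × 0.2218 = 93.1 V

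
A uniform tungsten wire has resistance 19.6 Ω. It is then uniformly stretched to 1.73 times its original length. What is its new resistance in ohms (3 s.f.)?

58.7 Ω

Volume constant ⇒ A' = A/k with k = 1.73. R' = ρ(kL)/(A/k) = k²R.
R' = 2.993 × 19.6 = 58.7 Ω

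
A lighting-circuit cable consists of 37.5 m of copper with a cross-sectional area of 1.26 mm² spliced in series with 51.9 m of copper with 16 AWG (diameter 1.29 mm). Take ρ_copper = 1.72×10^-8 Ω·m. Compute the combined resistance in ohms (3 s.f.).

Segment 1: A = 1.26 mm² = 1.260e-06 m²
R₁ = ρL/A = (1.72×10^-8)(37.5)/(1.260e-06) = 0.5119 Ω
Segment 2: A = π(1.29/2 mm)² = π(6.4500e-04 m)² = 1.307e-06 m²
R₂ = (1.72×10^-8)(51.9)/(1.307e-06) = 0.683 Ω
R = R₁ + R₂ = 1.19 Ω

1.19 Ω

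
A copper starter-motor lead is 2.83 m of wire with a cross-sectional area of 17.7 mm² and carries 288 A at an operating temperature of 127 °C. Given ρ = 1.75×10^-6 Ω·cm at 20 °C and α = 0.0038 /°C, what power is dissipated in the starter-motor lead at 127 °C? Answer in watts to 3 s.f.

326 W

ρ = 1.75×10^-6 Ω·cm = 1.75×10^-8 Ω·m
A = 17.7 mm² = 1.770e-05 m²
R₍20₎ = ρL/A = (1.75×10^-8)(2.83)/(1.770e-05) = 0.002798 Ω
R₍127₎ = R₍20₎(1 + αΔT) = 0.002798 × (1 + 0.0038×107) = 0.003936 Ω
P = I²R = (288)² × 0.003936 = 326 W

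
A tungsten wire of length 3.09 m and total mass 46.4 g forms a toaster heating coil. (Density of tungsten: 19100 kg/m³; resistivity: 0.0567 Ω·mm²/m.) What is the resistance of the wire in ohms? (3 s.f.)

0.223 Ω

ρ = 0.0567 Ω·mm²/m = 5.67×10^-8 Ω·m
A = m/(density·L) = 0.0464/(19100×3.09) = 7.8619e-07 m²
R = ρL/A = (5.67×10^-8)(3.09)/(7.8619e-07) = 0.223 Ω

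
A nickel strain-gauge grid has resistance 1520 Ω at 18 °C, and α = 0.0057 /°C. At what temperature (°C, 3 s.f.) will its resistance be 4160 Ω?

323 °C

R = R₀(1 + α(T − T₀)) ⇒ T = T₀ + (R/R₀ − 1)/α
T = 18 + (4160/1520 − 1)/0.0057 = 18 + (1.737)/0.0057 = 323 °C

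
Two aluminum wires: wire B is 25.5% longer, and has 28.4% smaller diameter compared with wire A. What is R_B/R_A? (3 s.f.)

2.45

R ∝ L/d², so R_B/R_A = (1 + 25.5/100) × (1 − 28.4/100)⁻²
= 1.255 × 1.951 = 2.45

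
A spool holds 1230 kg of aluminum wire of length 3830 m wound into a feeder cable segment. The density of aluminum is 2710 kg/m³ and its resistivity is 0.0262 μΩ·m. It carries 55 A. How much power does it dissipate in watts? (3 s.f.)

2560 W

ρ = 0.0262 μΩ·m = 2.62×10^-8 Ω·m
A = m/(density·L) = 1230/(2710×3830) = 1.1851e-04 m²
R = ρL/A = (2.62×10^-8)(3830)/(1.1851e-04) = 0.8468 Ω
P = I²R = (55)² × 0.8468 = 2560 W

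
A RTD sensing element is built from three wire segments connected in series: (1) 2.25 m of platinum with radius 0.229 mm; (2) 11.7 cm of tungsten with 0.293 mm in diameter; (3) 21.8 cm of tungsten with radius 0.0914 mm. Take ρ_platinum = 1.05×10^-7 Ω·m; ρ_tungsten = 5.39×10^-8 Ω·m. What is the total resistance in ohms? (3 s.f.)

1.98 Ω

Seg 1: A = πr² = π(2.2900e-04 m)² = 1.647e-07 m²
R_1 = (1.05×10^-7)(2.25)/(1.647e-07) = 1.434 Ω
Seg 2: A = π(d/2)² = π(1.4650e-04 m)² = 6.743e-08 m²
R_2 = (5.39×10^-8)(0.117)/(6.743e-08) = 0.09353 Ω
Seg 3: A = πr² = π(9.1400e-05 m)² = 2.624e-08 m²
R_3 = (5.39×10^-8)(0.218)/(2.624e-08) = 0.4477 Ω
R_total = R_1 + R_2 + R_3 = 1.98 Ω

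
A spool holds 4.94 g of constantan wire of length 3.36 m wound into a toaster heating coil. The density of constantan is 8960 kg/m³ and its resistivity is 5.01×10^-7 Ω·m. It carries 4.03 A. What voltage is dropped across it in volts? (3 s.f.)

41.3 V

A = m/(density·L) = 0.00494/(8960×3.36) = 1.6409e-07 m²
R = ρL/A = (5.01×10^-7)(3.36)/(1.6409e-07) = 10.26 Ω
V = IR = 4.03 × 10.26 = 41.3 V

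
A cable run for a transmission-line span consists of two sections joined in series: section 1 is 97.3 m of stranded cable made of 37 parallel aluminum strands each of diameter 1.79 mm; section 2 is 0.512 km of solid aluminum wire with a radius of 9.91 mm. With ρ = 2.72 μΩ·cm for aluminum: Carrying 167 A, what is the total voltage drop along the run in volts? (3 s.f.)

ρ = 2.72 μΩ·cm = 2.72×10^-8 Ω·m
Section 1: A_strand = π(8.9500e-04)² = 2.516e-06 m²; R₁ = ρL/(N·A_s) = (2.72×10^-8)(97.3)/(37×2.516e-06) = 0.02842 Ω
Section 2: A = πr² = π(9.9100e-03 m)² = 3.085e-04 m²
R₂ = (2.72×10^-8)(512)/(3.085e-04) = 0.04514 Ω
R = R₁ + R₂ = 0.07356 Ω
V = IR = 167 × 0.07356 = 12.3 V

12.3 V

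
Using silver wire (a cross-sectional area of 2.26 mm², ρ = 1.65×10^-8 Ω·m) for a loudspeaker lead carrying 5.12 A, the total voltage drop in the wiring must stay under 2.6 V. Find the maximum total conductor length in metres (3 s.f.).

A = 2.26 mm² = 2.260e-06 m²
L_max = V_max·A/(1·ρI) = (2.6)(2.260e-06)/(1.65×10^-8×5.12) = 69.6 m

69.6 m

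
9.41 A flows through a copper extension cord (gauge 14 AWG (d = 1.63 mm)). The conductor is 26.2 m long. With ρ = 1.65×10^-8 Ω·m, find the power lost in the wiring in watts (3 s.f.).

18.3 W

A = π(1.63/2 mm)² = π(8.1500e-04 m)² = 2.087e-06 m²
R = ρL/A = (1.65×10^-8)(26.2)/(2.087e-06) = 0.2072 Ω
P = I²R = (9.41)² × 0.2072 = 18.3 W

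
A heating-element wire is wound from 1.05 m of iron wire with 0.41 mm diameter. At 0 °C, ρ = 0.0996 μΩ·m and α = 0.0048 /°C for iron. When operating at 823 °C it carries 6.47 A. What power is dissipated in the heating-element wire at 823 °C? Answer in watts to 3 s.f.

ρ = 0.0996 μΩ·m = 9.96×10^-8 Ω·m
A = π(d/2)² = π(2.0500e-04 m)² = 1.320e-07 m²
R₍0₎ = ρL/A = (9.96×10^-8)(1.05)/(1.320e-07) = 0.7921 Ω
R₍823₎ = R₍0₎(1 + αΔT) = 0.7921 × (1 + 0.0048×823) = 3.921 Ω
P = I²R = (6.47)² × 3.921 = 164 W

164 W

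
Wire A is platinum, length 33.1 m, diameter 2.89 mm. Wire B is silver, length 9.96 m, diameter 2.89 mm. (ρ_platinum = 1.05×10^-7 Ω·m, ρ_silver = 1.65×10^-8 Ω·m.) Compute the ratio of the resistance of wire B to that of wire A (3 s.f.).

0.0473

R ∝ ρL/d², so R_B/R_A = (ρ_B/ρ_A) × (L_B/L_A)
= (1.65×10^-8/1.05×10^-7) × (9.96/33.1) = 0.0473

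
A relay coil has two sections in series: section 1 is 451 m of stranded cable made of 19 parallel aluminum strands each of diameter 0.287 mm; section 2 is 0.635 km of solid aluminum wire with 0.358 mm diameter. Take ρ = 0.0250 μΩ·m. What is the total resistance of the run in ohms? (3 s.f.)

167 Ω

ρ = 0.0250 μΩ·m = 2.50×10^-8 Ω·m
Section 1: A_strand = π(1.4350e-04)² = 6.469e-08 m²; R₁ = ρL/(N·A_s) = (2.50×10^-8)(451)/(19×6.469e-08) = 9.173 Ω
Section 2: A = π(d/2)² = π(1.7900e-04 m)² = 1.007e-07 m²
R₂ = (2.50×10^-8)(635)/(1.007e-07) = 157.7 Ω
R = R₁ + R₂ = 167 Ω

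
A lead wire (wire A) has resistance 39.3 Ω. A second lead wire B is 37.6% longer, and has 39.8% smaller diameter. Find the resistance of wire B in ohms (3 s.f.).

149 Ω

R ∝ L/d², so R_B/R_A = (1 + 37.6/100) × (1 − 39.8/100)⁻²
= 1.376 × 2.759 = 3.797
R_B = 3.797 × 39.3 = 149 Ω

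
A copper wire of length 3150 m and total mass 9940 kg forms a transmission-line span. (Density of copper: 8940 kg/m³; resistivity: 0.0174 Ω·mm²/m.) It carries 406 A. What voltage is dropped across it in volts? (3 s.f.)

63.0 V

ρ = 0.0174 Ω·mm²/m = 1.74×10^-8 Ω·m
A = m/(density·L) = 9940/(8940×3150) = 3.5297e-04 m²
R = ρL/A = (1.74×10^-8)(3150)/(3.5297e-04) = 0.1553 Ω
V = IR = 406 × 0.1553 = 63.0 V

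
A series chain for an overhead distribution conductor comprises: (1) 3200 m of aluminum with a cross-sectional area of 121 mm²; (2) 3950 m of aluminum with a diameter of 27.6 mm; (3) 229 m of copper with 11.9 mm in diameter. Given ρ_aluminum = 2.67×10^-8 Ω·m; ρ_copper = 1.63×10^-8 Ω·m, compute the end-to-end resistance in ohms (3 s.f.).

0.916 Ω

Seg 1: A = 121 mm² = 1.210e-04 m²
R_1 = (2.67×10^-8)(3200)/(1.210e-04) = 0.7061 Ω
Seg 2: A = π(d/2)² = π(1.3800e-02 m)² = 5.983e-04 m²
R_2 = (2.67×10^-8)(3950)/(5.983e-04) = 0.1763 Ω
Seg 3: A = π(d/2)² = π(5.9500e-03 m)² = 1.112e-04 m²
R_3 = (1.63×10^-8)(229)/(1.112e-04) = 0.03356 Ω
R_total = R_1 + R_2 + R_3 = 0.916 Ω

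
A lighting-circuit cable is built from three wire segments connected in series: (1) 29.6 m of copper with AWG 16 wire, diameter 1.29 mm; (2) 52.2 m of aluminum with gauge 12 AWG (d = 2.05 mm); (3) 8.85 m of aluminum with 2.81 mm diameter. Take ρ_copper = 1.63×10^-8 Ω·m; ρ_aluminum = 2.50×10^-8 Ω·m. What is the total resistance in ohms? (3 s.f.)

Seg 1: A = π(1.29/2 mm)² = π(6.4500e-04 m)² = 1.307e-06 m²
R_1 = (1.63×10^-8)(29.6)/(1.307e-06) = 0.3692 Ω
Seg 2: A = π(2.05/2 mm)² = π(1.0250e-03 m)² = 3.301e-06 m²
R_2 = (2.50×10^-8)(52.2)/(3.301e-06) = 0.3954 Ω
Seg 3: A = π(d/2)² = π(1.4050e-03 m)² = 6.202e-06 m²
R_3 = (2.50×10^-8)(8.85)/(6.202e-06) = 0.03568 Ω
R_total = R_1 + R_2 + R_3 = 0.800 Ω

0.800 Ω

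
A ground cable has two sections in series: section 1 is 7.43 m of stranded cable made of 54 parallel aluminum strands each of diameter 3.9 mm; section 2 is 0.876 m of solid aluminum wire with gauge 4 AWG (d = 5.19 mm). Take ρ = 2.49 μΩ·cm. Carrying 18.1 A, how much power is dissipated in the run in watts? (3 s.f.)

0.432 W

ρ = 2.49 μΩ·cm = 2.49×10^-8 Ω·m
Section 1: A_strand = π(1.9500e-03)² = 1.195e-05 m²; R₁ = ρL/(N·A_s) = (2.49×10^-8)(7.43)/(54×1.195e-05) = 2.868×10^-4 Ω
Section 2: A = π(5.19/2 mm)² = π(2.5950e-03 m)² = 2.116e-05 m²
R₂ = (2.49×10^-8)(0.876)/(2.116e-05) = 0.001031 Ω
R = R₁ + R₂ = 0.001318 Ω
P = I²R = (18.1)² × 0.001318 = 0.432 W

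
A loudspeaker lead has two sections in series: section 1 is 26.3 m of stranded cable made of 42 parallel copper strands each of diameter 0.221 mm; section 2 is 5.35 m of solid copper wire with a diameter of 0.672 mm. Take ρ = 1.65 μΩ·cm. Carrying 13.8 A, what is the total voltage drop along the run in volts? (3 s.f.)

7.15 V

ρ = 1.65 μΩ·cm = 1.65×10^-8 Ω·m
Section 1: A_strand = π(1.1050e-04)² = 3.836e-08 m²; R₁ = ρL/(N·A_s) = (1.65×10^-8)(26.3)/(42×3.836e-08) = 0.2693 Ω
Section 2: A = π(d/2)² = π(3.3600e-04 m)² = 3.547e-07 m²
R₂ = (1.65×10^-8)(5.35)/(3.547e-07) = 0.2489 Ω
R = R₁ + R₂ = 0.5182 Ω
V = IR = 13.8 × 0.5182 = 7.15 V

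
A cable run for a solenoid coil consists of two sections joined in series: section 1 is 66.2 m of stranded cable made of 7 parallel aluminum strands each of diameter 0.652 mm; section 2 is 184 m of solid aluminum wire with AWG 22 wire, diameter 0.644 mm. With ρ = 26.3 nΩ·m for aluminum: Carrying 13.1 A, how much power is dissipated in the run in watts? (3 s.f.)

ρ = 26.3 nΩ·m = 2.63×10^-8 Ω·m
Section 1: A_strand = π(3.2600e-04)² = 3.339e-07 m²; R₁ = ρL/(N·A_s) = (2.63×10^-8)(66.2)/(7×3.339e-07) = 0.745 Ω
Section 2: A = π(0.644/2 mm)² = π(3.2200e-04 m)² = 3.257e-07 m²
R₂ = (2.63×10^-8)(184)/(3.257e-07) = 14.86 Ω
R = R₁ + R₂ = 15.6 Ω
P = I²R = (13.1)² × 15.6 = 2680 W

2680 W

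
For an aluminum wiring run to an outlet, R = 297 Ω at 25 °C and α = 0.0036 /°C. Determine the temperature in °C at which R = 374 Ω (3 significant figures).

R = R₀(1 + α(T − T₀)) ⇒ T = T₀ + (R/R₀ − 1)/α
T = 25 + (374/297 − 1)/0.0036 = 25 + (0.2593)/0.0036 = 97.0 °C

97.0 °C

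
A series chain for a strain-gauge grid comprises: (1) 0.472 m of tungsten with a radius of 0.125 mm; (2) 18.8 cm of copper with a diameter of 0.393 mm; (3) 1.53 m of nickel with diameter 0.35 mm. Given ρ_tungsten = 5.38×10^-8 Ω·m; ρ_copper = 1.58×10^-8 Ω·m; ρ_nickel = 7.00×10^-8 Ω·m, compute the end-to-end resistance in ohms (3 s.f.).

Seg 1: A = πr² = π(1.2500e-04 m)² = 4.909e-08 m²
R_1 = (5.38×10^-8)(0.472)/(4.909e-08) = 0.5173 Ω
Seg 2: A = π(d/2)² = π(1.9650e-04 m)² = 1.213e-07 m²
R_2 = (1.58×10^-8)(0.188)/(1.213e-07) = 0.02449 Ω
Seg 3: A = π(d/2)² = π(1.7500e-04 m)² = 9.621e-08 m²
R_3 = (7.00×10^-8)(1.53)/(9.621e-08) = 1.113 Ω
R_total = R_1 + R_2 + R_3 = 1.65 Ω

1.65 Ω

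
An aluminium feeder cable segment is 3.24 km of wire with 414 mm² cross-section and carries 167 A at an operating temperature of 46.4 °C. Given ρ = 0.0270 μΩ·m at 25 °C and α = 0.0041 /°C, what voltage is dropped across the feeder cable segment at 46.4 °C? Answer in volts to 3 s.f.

ρ = 0.0270 μΩ·m = 2.70×10^-8 Ω·m
A = 414 mm² = 4.140e-04 m²
R₍25₎ = ρL/A = (2.70×10^-8)(3240)/(4.140e-04) = 0.2113 Ω
R₍46.4₎ = R₍25₎(1 + αΔT) = 0.2113 × (1 + 0.0041×21.4) = 0.2298 Ω
V = IR = 167 × 0.2298 = 38.4 V

38.4 V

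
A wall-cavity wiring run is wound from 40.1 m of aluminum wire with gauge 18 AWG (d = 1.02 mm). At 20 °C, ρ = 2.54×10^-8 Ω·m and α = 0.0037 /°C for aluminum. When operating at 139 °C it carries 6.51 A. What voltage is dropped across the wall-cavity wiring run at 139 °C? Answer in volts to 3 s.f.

A = π(1.02/2 mm)² = π(5.1000e-04 m)² = 8.171e-07 m²
R₍20₎ = ρL/A = (2.54×10^-8)(40.1)/(8.171e-07) = 1.246 Ω
R₍139₎ = R₍20₎(1 + αΔT) = 1.246 × (1 + 0.0037×119) = 1.795 Ω
V = IR = 6.51 × 1.795 = 11.7 V

11.7 V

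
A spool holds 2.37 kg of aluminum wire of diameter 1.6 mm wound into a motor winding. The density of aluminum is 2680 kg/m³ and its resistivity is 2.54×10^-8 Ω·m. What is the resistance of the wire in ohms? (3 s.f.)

A = π(d/2)² = π(8.0000e-04 m)² = 2.0106e-06 m²
L = m/(density·A) = 2.37/(2680×2.0106e-06) = 439.8 m
R = ρL/A = (2.54×10^-8)(439.8)/(2.0106e-06) = 5.56 Ω

5.56 Ω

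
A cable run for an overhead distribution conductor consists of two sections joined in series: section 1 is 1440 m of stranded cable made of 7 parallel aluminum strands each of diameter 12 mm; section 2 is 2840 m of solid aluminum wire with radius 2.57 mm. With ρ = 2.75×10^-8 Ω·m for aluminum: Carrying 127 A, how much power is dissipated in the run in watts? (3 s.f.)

Section 1: A_strand = π(6.0000e-03)² = 1.131e-04 m²; R₁ = ρL/(N·A_s) = (2.75×10^-8)(1440)/(7×1.131e-04) = 0.05002 Ω
Section 2: A = πr² = π(2.5700e-03 m)² = 2.075e-05 m²
R₂ = (2.75×10^-8)(2840)/(2.075e-05) = 3.764 Ω
R = R₁ + R₂ = 3.814 Ω
P = I²R = (127)² × 3.814 = 61500 W

61500 W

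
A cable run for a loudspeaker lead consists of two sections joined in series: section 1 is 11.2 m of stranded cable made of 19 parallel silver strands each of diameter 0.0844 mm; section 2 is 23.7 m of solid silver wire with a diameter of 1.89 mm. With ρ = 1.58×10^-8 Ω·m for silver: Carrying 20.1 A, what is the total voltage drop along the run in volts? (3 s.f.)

36.1 V

Section 1: A_strand = π(4.2200e-05)² = 5.595e-09 m²; R₁ = ρL/(N·A_s) = (1.58×10^-8)(11.2)/(19×5.595e-09) = 1.665 Ω
Section 2: A = π(d/2)² = π(9.4500e-04 m)² = 2.806e-06 m²
R₂ = (1.58×10^-8)(23.7)/(2.806e-06) = 0.1335 Ω
R = R₁ + R₂ = 1.798 Ω
V = IR = 20.1 × 1.798 = 36.1 V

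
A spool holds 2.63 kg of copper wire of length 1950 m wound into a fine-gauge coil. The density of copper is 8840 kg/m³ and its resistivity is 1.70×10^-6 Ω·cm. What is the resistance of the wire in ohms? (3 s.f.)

ρ = 1.70×10^-6 Ω·cm = 1.70×10^-8 Ω·m
A = m/(density·L) = 2.63/(8840×1950) = 1.5257e-07 m²
R = ρL/A = (1.70×10^-8)(1950)/(1.5257e-07) = 217 Ω

217 Ω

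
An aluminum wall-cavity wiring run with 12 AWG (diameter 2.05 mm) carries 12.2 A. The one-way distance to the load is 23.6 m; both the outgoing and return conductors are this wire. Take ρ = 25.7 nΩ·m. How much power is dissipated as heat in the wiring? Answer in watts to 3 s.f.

ρ = 25.7 nΩ·m = 2.57×10^-8 Ω·m
A = π(2.05/2 mm)² = π(1.0250e-03 m)² = 3.301e-06 m²
Total conductor length (both ways) L = 2 × 23.6 = 47.2 m
R = ρL/A = (2.57×10^-8)(47.2)/(3.301e-06) = 0.3675 Ω
P = I²R = (12.2)² × 0.3675 = 54.7 W

54.7 W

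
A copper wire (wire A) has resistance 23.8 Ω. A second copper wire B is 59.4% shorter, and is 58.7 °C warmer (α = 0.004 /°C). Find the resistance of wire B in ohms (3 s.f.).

R ∝ ρL/d² with ρ ∝ (1+αΔT), so R_B/R_A = (1 − 59.4/100) × (1 + 0.004×58.7)
= 0.406 × 1.235 = 0.5013
R_B = 0.5013 × 23.8 = 11.9 Ω

11.9 Ω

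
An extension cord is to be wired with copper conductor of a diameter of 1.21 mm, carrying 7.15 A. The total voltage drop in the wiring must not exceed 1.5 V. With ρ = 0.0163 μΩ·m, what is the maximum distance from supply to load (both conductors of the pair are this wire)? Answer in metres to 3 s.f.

ρ = 0.0163 μΩ·m = 1.63×10^-8 Ω·m
A = π(d/2)² = π(6.0500e-04 m)² = 1.150e-06 m²
L_max = V_max·A/(2·ρI) = (1.5)(1.150e-06)/(2×1.63×10^-8×7.15) = 7.40 m

7.40 m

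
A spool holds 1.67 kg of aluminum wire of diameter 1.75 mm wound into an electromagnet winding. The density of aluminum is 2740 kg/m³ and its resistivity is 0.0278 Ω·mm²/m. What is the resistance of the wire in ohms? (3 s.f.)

ρ = 0.0278 Ω·mm²/m = 2.78×10^-8 Ω·m
A = π(d/2)² = π(8.7500e-04 m)² = 2.4053e-06 m²
L = m/(density·A) = 1.67/(2740×2.4053e-06) = 253.4 m
R = ρL/A = (2.78×10^-8)(253.4)/(2.4053e-06) = 2.93 Ω

2.93 Ω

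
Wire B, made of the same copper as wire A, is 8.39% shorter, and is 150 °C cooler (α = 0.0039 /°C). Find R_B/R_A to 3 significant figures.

0.380

R ∝ ρL/d² with ρ ∝ (1+αΔT), so R_B/R_A = (1 − 8.39/100) × (1 − 0.0039×150)
= 0.9161 × 0.415 = 0.380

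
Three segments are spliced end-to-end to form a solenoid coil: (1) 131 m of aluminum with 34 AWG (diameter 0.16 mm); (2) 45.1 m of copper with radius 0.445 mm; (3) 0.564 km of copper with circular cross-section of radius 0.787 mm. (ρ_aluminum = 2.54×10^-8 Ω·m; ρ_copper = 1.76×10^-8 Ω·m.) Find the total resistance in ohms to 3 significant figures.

Seg 1: A = π(0.16/2 mm)² = π(8.0000e-05 m)² = 2.011e-08 m²
R_1 = (2.54×10^-8)(131)/(2.011e-08) = 165.5 Ω
Seg 2: A = πr² = π(4.4500e-04 m)² = 6.221e-07 m²
R_2 = (1.76×10^-8)(45.1)/(6.221e-07) = 1.276 Ω
Seg 3: A = πr² = π(7.8700e-04 m)² = 1.946e-06 m²
R_3 = (1.76×10^-8)(564)/(1.946e-06) = 5.101 Ω
R_total = R_1 + R_2 + R_3 = 172 Ω

172 Ω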